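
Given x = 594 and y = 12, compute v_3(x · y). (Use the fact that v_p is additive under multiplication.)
v_3(7128) = 4

v_p(x) = 3 (factor: 594 = 3^3 · 22); v_p(y) = 1 (factor: 12 = 3^1 · 4). Additivity: v_p(xy) = v_p(x) + v_p(y) = 3 + 1 = 4. (Direct check: xy = 7128 = 3^4 · (88).)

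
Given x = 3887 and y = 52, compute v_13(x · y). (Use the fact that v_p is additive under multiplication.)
v_13(202124) = 3

v_p(x) = 2 (factor: 3887 = 13^2 · 23); v_p(y) = 1 (factor: 52 = 13^1 · 4). Additivity: v_p(xy) = v_p(x) + v_p(y) = 2 + 1 = 3. (Direct check: xy = 202124 = 13^3 · (92).)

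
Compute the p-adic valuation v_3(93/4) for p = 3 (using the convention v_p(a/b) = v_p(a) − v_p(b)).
v_3(93/4) = 1

Factor powers of 3 from the numerator and denominator of the reduced fraction: 93 = 3^1 · 31 and 4 = 3^0 · 4. Apply v_p(a/b) = v_p(a) − v_p(b): v_3(93/4) = 1 − 0 = 1.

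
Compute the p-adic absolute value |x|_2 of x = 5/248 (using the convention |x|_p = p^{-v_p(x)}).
|5/248|_2 = 8

Step 1 — compute v_2(x) by factoring powers of 2 out of the numerator and denominator: v_2(5/248) = -3. Step 2 — apply |x|_p = p^{-v_p(x)} = 2^{3} = 8.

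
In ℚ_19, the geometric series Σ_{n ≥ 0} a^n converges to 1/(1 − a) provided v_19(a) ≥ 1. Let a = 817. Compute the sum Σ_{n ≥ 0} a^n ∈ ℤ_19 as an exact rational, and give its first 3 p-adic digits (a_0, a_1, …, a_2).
Σ a^n = 1/(1 − a) = -1/816;  first 3 digits = (1, 5, 8)

v_19(a) = 1 ≥ 1, so the series converges in ℤ_19 to 1/(1 − a) = 1/(1 − 817) = -1/816. Expand this rational in ℤ_19: compute digits iteratively via d_i = x_i mod 19, x_{i+1} = (x_i − d_i)/19. The first 3 digits are (1, 5, 8).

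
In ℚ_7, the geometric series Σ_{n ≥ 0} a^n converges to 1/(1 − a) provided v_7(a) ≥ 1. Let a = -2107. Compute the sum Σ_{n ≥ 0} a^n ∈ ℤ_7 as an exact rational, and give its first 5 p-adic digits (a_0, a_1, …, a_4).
Σ a^n = 1/(1 − a) = 1/2108;  first 5 digits = (1, 0, 6, 0, 0)

v_7(a) = 2 ≥ 1, so the series converges in ℤ_7 to 1/(1 − a) = 1/(1 − (-2107)) = 1/2108. Expand this rational in ℤ_7: compute digits iteratively via d_i = x_i mod 7, x_{i+1} = (x_i − d_i)/7. The first 5 digits are (1, 0, 6, 0, 0).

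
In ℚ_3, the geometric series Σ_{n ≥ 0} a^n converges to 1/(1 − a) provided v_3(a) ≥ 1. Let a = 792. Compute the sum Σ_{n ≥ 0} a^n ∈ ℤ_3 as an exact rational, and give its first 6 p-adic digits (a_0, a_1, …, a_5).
Σ a^n = 1/(1 − a) = -1/791;  first 6 digits = (1, 0, 1, 2, 1, 1)

v_3(a) = 2 ≥ 1, so the series converges in ℤ_3 to 1/(1 − a) = 1/(1 − 792) = -1/791. Expand this rational in ℤ_3: compute digits iteratively via d_i = x_i mod 3, x_{i+1} = (x_i − d_i)/3. The first 6 digits are (1, 0, 1, 2, 1, 1).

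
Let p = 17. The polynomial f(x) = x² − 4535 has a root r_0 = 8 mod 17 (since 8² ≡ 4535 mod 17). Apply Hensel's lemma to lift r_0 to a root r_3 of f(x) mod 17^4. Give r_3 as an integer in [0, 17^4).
r_3 = 80503 (mod 83521)

Hensel's recurrence: r_{i+1} = r_i − f(r_i)·(f′(r_i))^{-1} mod 17^{i+2}, with f′(x) = 2x. Iterate:
  r_0 = 8 (mod 17)
  r_1 = 161 (mod 289)
  r_2 = 1895 (mod 4913)
  r_3 = 80503 (mod 83521)
Final: r_3 = 80503, and one checks f(r_3) ≡ 0 mod 17^4.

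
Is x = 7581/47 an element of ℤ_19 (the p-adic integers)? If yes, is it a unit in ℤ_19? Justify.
x ∈ ℤ_19 but not a unit; v_19(x) = 2 > 0

ℤ_19 = {x ∈ ℚ_19 : v_19(x) ≥ 0} and ℤ_19^× = {x ∈ ℤ_19 : v_19(x) = 0}. Here v_19(7581/47) = v_19(num) − v_19(den) = 2; compare against these criteria.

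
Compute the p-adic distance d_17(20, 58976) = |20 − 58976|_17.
d_17(20, 58976) = 1/4913

Step 1 — x − y = 20 − 58976 = -58956. Step 2 — v_17(-58956) = 3 (factor: -58956 = −(17^3 · 12); the sign does not affect v_p). Step 3 — |x − y|_17 = 17^{-3} = 1/4913.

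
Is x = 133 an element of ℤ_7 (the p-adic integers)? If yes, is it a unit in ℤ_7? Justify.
x ∈ ℤ_7 but not a unit; v_7(x) = 1 > 0

ℤ_7 = {x ∈ ℚ_7 : v_7(x) ≥ 0} and ℤ_7^× = {x ∈ ℤ_7 : v_7(x) = 0}. Here v_7(133) = v_7(num) − v_7(den) = 1; compare against these criteria.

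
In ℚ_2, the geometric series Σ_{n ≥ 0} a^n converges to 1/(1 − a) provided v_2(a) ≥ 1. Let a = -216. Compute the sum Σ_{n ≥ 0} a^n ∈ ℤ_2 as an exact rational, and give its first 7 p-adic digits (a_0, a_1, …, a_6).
Σ a^n = 1/(1 − a) = 1/217;  first 7 digits = (1, 0, 0, 1, 0, 1, 1)

v_2(a) = 3 ≥ 1, so the series converges in ℤ_2 to 1/(1 − a) = 1/(1 − (-216)) = 1/217. Expand this rational in ℤ_2: compute digits iteratively via d_i = x_i mod 2, x_{i+1} = (x_i − d_i)/2. The first 7 digits are (1, 0, 0, 1, 0, 1, 1).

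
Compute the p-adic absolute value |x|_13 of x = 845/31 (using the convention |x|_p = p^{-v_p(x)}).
|845/31|_13 = 1/169

Step 1 — compute v_13(x) by factoring powers of 13 out of the numerator and denominator: v_13(845/31) = 2. Step 2 — apply |x|_p = p^{-v_p(x)} = 13^{-2} = 1/169.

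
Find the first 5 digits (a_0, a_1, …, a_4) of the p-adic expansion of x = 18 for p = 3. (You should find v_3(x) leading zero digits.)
(a_0, …, a_4) = (0, 0, 2, 0, 0)

v_3(18) = 2, so a_0 = ... = a_1 = 0. Factor out: x = 3^2 · u with u = 2 a unit in ℤ_3. Expand u iteratively via a_{v+i} = u_i mod 3, u_{i+1} = (u_i − a_{v+i})/3:
  u_0 = 2;  a_2 = 2;  u_1 = (u_0 − 2)/3 = 0
  u_1 = 0;  a_3 = 0;  u_2 = (u_1 − 0)/3 = 0
  u_2 = 0;  a_4 = 0;  u_3 = (u_2 − 0)/3 = 0
Digits: (0, 0, 2, 0, 0).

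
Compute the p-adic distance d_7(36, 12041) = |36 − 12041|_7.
d_7(36, 12041) = 1/2401

Step 1 — x − y = 36 − 12041 = -12005. Step 2 — v_7(-12005) = 4 (factor: -12005 = −(7^4 · 5); the sign does not affect v_p). Step 3 — |x − y|_7 = 7^{-4} = 1/2401.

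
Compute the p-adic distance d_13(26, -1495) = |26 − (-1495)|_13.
d_13(26, -1495) = 1/169

Step 1 — x − y = 26 − (-1495) = 1521. Step 2 — v_13(1521) = 2 (factor: 1521 = (13^2 · 9); the sign does not affect v_p). Step 3 — |x − y|_13 = 13^{-2} = 1/169.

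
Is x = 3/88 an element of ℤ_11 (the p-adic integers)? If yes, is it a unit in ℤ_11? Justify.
x ∉ ℤ_11 (v_11(x) = -1 < 0)

ℤ_11 = {x ∈ ℚ_11 : v_11(x) ≥ 0} and ℤ_11^× = {x ∈ ℤ_11 : v_11(x) = 0}. Here v_11(3/88) = v_11(num) − v_11(den) = -1; compare against these criteria.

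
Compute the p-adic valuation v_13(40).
v_13(40) = 0

v_13(n) is the largest exponent k such that 13^k divides n. Factor out: 40 = 13^0 · 40. (Sign doesn't affect v_p.) So v_13(40) = 0.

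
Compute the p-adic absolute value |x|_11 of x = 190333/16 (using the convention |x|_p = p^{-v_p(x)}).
|190333/16|_11 = 1/14641

Step 1 — compute v_11(x) by factoring powers of 11 out of the numerator and denominator: v_11(190333/16) = 4. Step 2 — apply |x|_p = p^{-v_p(x)} = 11^{-4} = 1/14641.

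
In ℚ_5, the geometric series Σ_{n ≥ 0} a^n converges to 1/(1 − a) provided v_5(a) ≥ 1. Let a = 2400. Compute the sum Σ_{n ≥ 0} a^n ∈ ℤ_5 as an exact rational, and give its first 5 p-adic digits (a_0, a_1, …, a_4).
Σ a^n = 1/(1 − a) = -1/2399;  first 5 digits = (1, 0, 1, 4, 4)

v_5(a) = 2 ≥ 1, so the series converges in ℤ_5 to 1/(1 − a) = 1/(1 − 2400) = -1/2399. Expand this rational in ℤ_5: compute digits iteratively via d_i = x_i mod 5, x_{i+1} = (x_i − d_i)/5. The first 5 digits are (1, 0, 1, 4, 4).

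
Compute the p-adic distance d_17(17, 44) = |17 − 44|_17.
d_17(17, 44) = 1

Step 1 — x − y = 17 − 44 = -27. Step 2 — v_17(-27) = 0 (factor: -27 = −(17^0 · 27); the sign does not affect v_p). Step 3 — |x − y|_17 = 17^{0} = 1.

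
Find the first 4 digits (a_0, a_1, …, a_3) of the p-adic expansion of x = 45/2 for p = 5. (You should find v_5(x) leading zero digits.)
(a_0, …, a_3) = (0, 2, 3, 2)

v_5(45/2) = 1, so a_0 = ... = a_0 = 0. Factor out: x = 5^1 · u with u = 9/2 a unit in ℤ_5. Expand u iteratively via a_{v+i} = u_i mod 5, u_{i+1} = (u_i − a_{v+i})/5:
  u_0 = 9/2;  a_1 = 2;  u_1 = (u_0 − 2)/5 = 1/2
  u_1 = 1/2;  a_2 = 3;  u_2 = (u_1 − 3)/5 = -1/2
  u_2 = -1/2;  a_3 = 2;  u_3 = (u_2 − 2)/5 = -1/2
Digits: (0, 2, 3, 2).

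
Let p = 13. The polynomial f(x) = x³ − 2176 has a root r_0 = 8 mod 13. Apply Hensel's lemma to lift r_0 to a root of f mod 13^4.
r_3 = 10382 (mod 28561)

Hensel: r_{i+1} = r_i − f(r_i)/f′(r_i) mod 13^{i+2}, where f′(x) = 3x². Iterate:
  r_0 = 8 (mod 13)
  r_1 = 73 (mod 169)
  r_2 = 1594 (mod 2197)
  r_3 = 10382 (mod 28561)
Final: r = 10382 with f(r) ≡ 0 mod 13^4.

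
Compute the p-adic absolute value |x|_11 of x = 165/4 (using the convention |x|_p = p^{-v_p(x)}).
|165/4|_11 = 1/11

Step 1 — compute v_11(x) by factoring powers of 11 out of the numerator and denominator: v_11(165/4) = 1. Step 2 — apply |x|_p = p^{-v_p(x)} = 11^{-1} = 1/11.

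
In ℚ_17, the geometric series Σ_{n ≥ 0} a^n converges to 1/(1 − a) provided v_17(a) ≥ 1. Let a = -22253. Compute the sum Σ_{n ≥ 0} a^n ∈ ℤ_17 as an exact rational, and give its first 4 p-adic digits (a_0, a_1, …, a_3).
Σ a^n = 1/(1 − a) = 1/22254;  first 4 digits = (1, 0, 8, 12)

v_17(a) = 2 ≥ 1, so the series converges in ℤ_17 to 1/(1 − a) = 1/(1 − (-22253)) = 1/22254. Expand this rational in ℤ_17: compute digits iteratively via d_i = x_i mod 17, x_{i+1} = (x_i − d_i)/17. The first 4 digits are (1, 0, 8, 12).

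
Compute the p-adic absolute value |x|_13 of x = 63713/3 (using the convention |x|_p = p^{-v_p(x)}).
|63713/3|_13 = 1/2197

Step 1 — compute v_13(x) by factoring powers of 13 out of the numerator and denominator: v_13(63713/3) = 3. Step 2 — apply |x|_p = p^{-v_p(x)} = 13^{-3} = 1/2197.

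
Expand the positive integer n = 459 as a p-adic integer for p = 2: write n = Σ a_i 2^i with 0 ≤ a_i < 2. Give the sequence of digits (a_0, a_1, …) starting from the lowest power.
(a_0, a_1, …) = (1, 1, 0, 1, 0, 0, 1, 1, 1)

Repeated division by 2 gives the digits low-to-high: 459 = 1 + 1·2^1 + 1·2^3 + 1·2^6 + 1·2^7 + 1·2^8. Digit sequence: (1, 1, 0, 1, 0, 0, 1, 1, 1).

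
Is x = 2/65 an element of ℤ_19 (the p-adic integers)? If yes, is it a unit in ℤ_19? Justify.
x ∈ ℤ_19^× (unit); v_19(x) = 0

ℤ_19 = {x ∈ ℚ_19 : v_19(x) ≥ 0} and ℤ_19^× = {x ∈ ℤ_19 : v_19(x) = 0}. Here v_19(2/65) = v_19(num) − v_19(den) = 0; compare against these criteria.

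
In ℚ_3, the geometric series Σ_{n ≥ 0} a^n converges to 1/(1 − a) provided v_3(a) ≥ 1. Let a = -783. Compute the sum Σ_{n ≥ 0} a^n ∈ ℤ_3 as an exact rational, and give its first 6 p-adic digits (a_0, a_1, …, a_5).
Σ a^n = 1/(1 − a) = 1/784;  first 6 digits = (1, 0, 0, 1, 2, 2)

v_3(a) = 3 ≥ 1, so the series converges in ℤ_3 to 1/(1 − a) = 1/(1 − (-783)) = 1/784. Expand this rational in ℤ_3: compute digits iteratively via d_i = x_i mod 3, x_{i+1} = (x_i − d_i)/3. The first 6 digits are (1, 0, 0, 1, 2, 2).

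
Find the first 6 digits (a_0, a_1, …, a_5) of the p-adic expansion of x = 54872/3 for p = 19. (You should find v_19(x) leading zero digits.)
(a_0, …, a_5) = (0, 0, 0, 9, 6, 6)

v_19(54872/3) = 3, so a_0 = ... = a_2 = 0. Factor out: x = 19^3 · u with u = 8/3 a unit in ℤ_19. Expand u iteratively via a_{v+i} = u_i mod 19, u_{i+1} = (u_i − a_{v+i})/19:
  u_0 = 8/3;  a_3 = 9;  u_1 = (u_0 − 9)/19 = -1/3
  u_1 = -1/3;  a_4 = 6;  u_2 = (u_1 − 6)/19 = -1/3
  u_2 = -1/3;  a_5 = 6;  u_3 = (u_2 − 6)/19 = -1/3
Digits: (0, 0, 0, 9, 6, 6).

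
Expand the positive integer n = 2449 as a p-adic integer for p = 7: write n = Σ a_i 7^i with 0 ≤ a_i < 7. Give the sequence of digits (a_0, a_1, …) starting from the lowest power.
(a_0, a_1, …) = (6, 6, 0, 0, 1)

Repeated division by 7 gives the digits low-to-high: 2449 = 6 + 6·7^1 + 1·7^4. Digit sequence: (6, 6, 0, 0, 1).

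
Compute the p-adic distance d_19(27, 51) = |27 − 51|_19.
d_19(27, 51) = 1

Step 1 — x − y = 27 − 51 = -24. Step 2 — v_19(-24) = 0 (factor: -24 = −(19^0 · 24); the sign does not affect v_p). Step 3 — |x − y|_19 = 19^{0} = 1.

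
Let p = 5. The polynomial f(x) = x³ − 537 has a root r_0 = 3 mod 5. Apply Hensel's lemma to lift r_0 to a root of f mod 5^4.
r_3 = 83 (mod 625)

Hensel: r_{i+1} = r_i − f(r_i)/f′(r_i) mod 5^{i+2}, where f′(x) = 3x². Iterate:
  r_0 = 3 (mod 5)
  r_1 = 8 (mod 25)
  r_2 = 83 (mod 125)
  r_3 = 83 (mod 625)
Final: r = 83 with f(r) ≡ 0 mod 5^4.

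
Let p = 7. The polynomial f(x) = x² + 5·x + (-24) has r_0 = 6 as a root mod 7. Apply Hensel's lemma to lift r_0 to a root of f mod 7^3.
r_2 = 335 (mod 343)

Hensel: r_{i+1} = r_i − f(r_i)·(f′(r_i))^{-1} mod 7^{i+2}, f′(x) = 2x + 5. Iterate:
  r_0 = 6 (mod 7)
  r_1 = 41 (mod 49)
  r_2 = 335 (mod 343)
Final: r = 335 satisfies f(r) ≡ 0 mod 7^3.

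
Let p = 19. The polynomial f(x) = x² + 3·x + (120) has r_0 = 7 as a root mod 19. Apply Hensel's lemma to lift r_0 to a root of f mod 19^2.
r_1 = 102 (mod 361)

Hensel: r_{i+1} = r_i − f(r_i)·(f′(r_i))^{-1} mod 19^{i+2}, f′(x) = 2x + 3. Iterate:
  r_0 = 7 (mod 19)
  r_1 = 102 (mod 361)
Final: r = 102 satisfies f(r) ≡ 0 mod 19^2.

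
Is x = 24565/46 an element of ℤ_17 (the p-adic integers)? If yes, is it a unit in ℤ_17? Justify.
x ∈ ℤ_17 but not a unit; v_17(x) = 3 > 0

ℤ_17 = {x ∈ ℚ_17 : v_17(x) ≥ 0} and ℤ_17^× = {x ∈ ℤ_17 : v_17(x) = 0}. Here v_17(24565/46) = v_17(num) − v_17(den) = 3; compare against these criteria.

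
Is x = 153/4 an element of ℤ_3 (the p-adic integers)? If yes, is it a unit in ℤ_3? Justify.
x ∈ ℤ_3 but not a unit; v_3(x) = 2 > 0

ℤ_3 = {x ∈ ℚ_3 : v_3(x) ≥ 0} and ℤ_3^× = {x ∈ ℤ_3 : v_3(x) = 0}. Here v_3(153/4) = v_3(num) − v_3(den) = 2; compare against these criteria.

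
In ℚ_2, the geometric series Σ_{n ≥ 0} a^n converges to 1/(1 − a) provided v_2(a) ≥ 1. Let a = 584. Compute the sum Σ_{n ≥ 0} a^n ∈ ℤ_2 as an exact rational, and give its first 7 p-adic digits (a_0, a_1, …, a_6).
Σ a^n = 1/(1 − a) = -1/583;  first 7 digits = (1, 0, 0, 1, 0, 0, 0)

v_2(a) = 3 ≥ 1, so the series converges in ℤ_2 to 1/(1 − a) = 1/(1 − 584) = -1/583. Expand this rational in ℤ_2: compute digits iteratively via d_i = x_i mod 2, x_{i+1} = (x_i − d_i)/2. The first 7 digits are (1, 0, 0, 1, 0, 0, 0).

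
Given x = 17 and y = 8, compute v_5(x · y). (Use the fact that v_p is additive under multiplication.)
v_5(136) = 0

v_p(x) = 0 (factor: 17 = 5^0 · 17); v_p(y) = 0 (factor: 8 = 5^0 · 8). Additivity: v_p(xy) = v_p(x) + v_p(y) = 0 + 0 = 0. (Direct check: xy = 136 = 5^0 · (136).)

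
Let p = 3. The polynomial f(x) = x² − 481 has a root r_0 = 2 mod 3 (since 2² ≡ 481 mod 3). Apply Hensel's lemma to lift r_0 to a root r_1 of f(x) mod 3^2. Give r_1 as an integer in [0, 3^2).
r_1 = 2 (mod 9)

Hensel's recurrence: r_{i+1} = r_i − f(r_i)·(f′(r_i))^{-1} mod 3^{i+2}, with f′(x) = 2x. Iterate:
  r_0 = 2 (mod 3)
  r_1 = 2 (mod 9)
Final: r_1 = 2, and one checks f(r_1) ≡ 0 mod 3^2.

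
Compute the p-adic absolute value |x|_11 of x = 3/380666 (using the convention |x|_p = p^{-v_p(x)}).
|3/380666|_11 = 14641

Step 1 — compute v_11(x) by factoring powers of 11 out of the numerator and denominator: v_11(3/380666) = -4. Step 2 — apply |x|_p = p^{-v_p(x)} = 11^{4} = 14641.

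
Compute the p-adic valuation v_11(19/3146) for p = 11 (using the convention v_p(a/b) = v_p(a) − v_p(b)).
v_11(19/3146) = -2

Factor powers of 11 from the numerator and denominator of the reduced fraction: 19 = 11^0 · 19 and 3146 = 11^2 · 26. Apply v_p(a/b) = v_p(a) − v_p(b): v_11(19/3146) = 0 − 2 = -2.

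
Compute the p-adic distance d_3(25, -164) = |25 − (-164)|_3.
d_3(25, -164) = 1/27

Step 1 — x − y = 25 − (-164) = 189. Step 2 — v_3(189) = 3 (factor: 189 = (3^3 · 7); the sign does not affect v_p). Step 3 — |x − y|_3 = 3^{-3} = 1/27.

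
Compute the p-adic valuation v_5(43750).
v_5(43750) = 5

v_5(n) is the largest exponent k such that 5^k divides n. Factor out: 43750 = 5^5 · 14. (Sign doesn't affect v_p.) So v_5(43750) = 5.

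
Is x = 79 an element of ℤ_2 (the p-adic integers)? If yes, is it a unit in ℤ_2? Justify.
x ∈ ℤ_2^× (unit); v_2(x) = 0

ℤ_2 = {x ∈ ℚ_2 : v_2(x) ≥ 0} and ℤ_2^× = {x ∈ ℤ_2 : v_2(x) = 0}. Here v_2(79) = v_2(num) − v_2(den) = 0; compare against these criteria.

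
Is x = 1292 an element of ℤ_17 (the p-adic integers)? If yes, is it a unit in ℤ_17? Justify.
x ∈ ℤ_17 but not a unit; v_17(x) = 1 > 0

ℤ_17 = {x ∈ ℚ_17 : v_17(x) ≥ 0} and ℤ_17^× = {x ∈ ℤ_17 : v_17(x) = 0}. Here v_17(1292) = v_17(num) − v_17(den) = 1; compare against these criteria.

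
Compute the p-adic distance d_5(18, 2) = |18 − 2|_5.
d_5(18, 2) = 1

Step 1 — x − y = 18 − 2 = 16. Step 2 — v_5(16) = 0 (factor: 16 = (5^0 · 16); the sign does not affect v_p). Step 3 — |x − y|_5 = 5^{0} = 1.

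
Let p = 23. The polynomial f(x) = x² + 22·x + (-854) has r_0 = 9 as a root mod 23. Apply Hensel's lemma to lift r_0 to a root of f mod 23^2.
r_1 = 354 (mod 529)

Hensel: r_{i+1} = r_i − f(r_i)·(f′(r_i))^{-1} mod 23^{i+2}, f′(x) = 2x + 22. Iterate:
  r_0 = 9 (mod 23)
  r_1 = 354 (mod 529)
Final: r = 354 satisfies f(r) ≡ 0 mod 23^2.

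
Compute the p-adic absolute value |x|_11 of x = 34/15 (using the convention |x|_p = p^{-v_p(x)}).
|34/15|_11 = 1

Step 1 — compute v_11(x) by factoring powers of 11 out of the numerator and denominator: v_11(34/15) = 0. Step 2 — apply |x|_p = p^{-v_p(x)} = 11^{0} = 1.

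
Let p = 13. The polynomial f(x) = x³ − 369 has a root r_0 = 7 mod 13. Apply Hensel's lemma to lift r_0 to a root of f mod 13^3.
r_2 = 1619 (mod 2197)

Hensel: r_{i+1} = r_i − f(r_i)/f′(r_i) mod 13^{i+2}, where f′(x) = 3x². Iterate:
  r_0 = 7 (mod 13)
  r_1 = 98 (mod 169)
  r_2 = 1619 (mod 2197)
Final: r = 1619 with f(r) ≡ 0 mod 13^3.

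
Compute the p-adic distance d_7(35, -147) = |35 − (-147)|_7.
d_7(35, -147) = 1/7

Step 1 — x − y = 35 − (-147) = 182. Step 2 — v_7(182) = 1 (factor: 182 = (7^1 · 26); the sign does not affect v_p). Step 3 — |x − y|_7 = 7^{-1} = 1/7.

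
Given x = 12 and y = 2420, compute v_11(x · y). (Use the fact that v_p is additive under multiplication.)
v_11(29040) = 2

v_p(x) = 0 (factor: 12 = 11^0 · 12); v_p(y) = 2 (factor: 2420 = 11^2 · 20). Additivity: v_p(xy) = v_p(x) + v_p(y) = 0 + 2 = 2. (Direct check: xy = 29040 = 11^2 · (240).)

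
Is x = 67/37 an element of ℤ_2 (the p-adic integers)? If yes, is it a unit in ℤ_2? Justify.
x ∈ ℤ_2^× (unit); v_2(x) = 0

ℤ_2 = {x ∈ ℚ_2 : v_2(x) ≥ 0} and ℤ_2^× = {x ∈ ℤ_2 : v_2(x) = 0}. Here v_2(67/37) = v_2(num) − v_2(den) = 0; compare against these criteria.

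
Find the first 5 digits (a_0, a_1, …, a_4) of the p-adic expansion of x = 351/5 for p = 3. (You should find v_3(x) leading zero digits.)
(a_0, …, a_4) = (0, 0, 0, 2, 2)

v_3(351/5) = 3, so a_0 = ... = a_2 = 0. Factor out: x = 3^3 · u with u = 13/5 a unit in ℤ_3. Expand u iteratively via a_{v+i} = u_i mod 3, u_{i+1} = (u_i − a_{v+i})/3:
  u_0 = 13/5;  a_3 = 2;  u_1 = (u_0 − 2)/3 = 1/5
  u_1 = 1/5;  a_4 = 2;  u_2 = (u_1 − 2)/3 = -3/5
Digits: (0, 0, 0, 2, 2).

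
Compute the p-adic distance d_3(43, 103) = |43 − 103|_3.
d_3(43, 103) = 1/3

Step 1 — x − y = 43 − 103 = -60. Step 2 — v_3(-60) = 1 (factor: -60 = −(3^1 · 20); the sign does not affect v_p). Step 3 — |x − y|_3 = 3^{-1} = 1/3.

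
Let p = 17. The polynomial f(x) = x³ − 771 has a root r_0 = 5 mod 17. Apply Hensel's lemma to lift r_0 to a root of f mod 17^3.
r_2 = 345 (mod 4913)

Hensel: r_{i+1} = r_i − f(r_i)/f′(r_i) mod 17^{i+2}, where f′(x) = 3x². Iterate:
  r_0 = 5 (mod 17)
  r_1 = 56 (mod 289)
  r_2 = 345 (mod 4913)
Final: r = 345 with f(r) ≡ 0 mod 17^3.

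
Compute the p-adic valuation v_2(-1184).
v_2(-1184) = 5

v_2(n) is the largest exponent k such that 2^k divides n. Factor out: -1184 = -2^5 · 37. (Sign doesn't affect v_p.) So v_2(-1184) = 5.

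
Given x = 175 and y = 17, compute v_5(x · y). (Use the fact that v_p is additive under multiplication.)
v_5(2975) = 2

v_p(x) = 2 (factor: 175 = 5^2 · 7); v_p(y) = 0 (factor: 17 = 5^0 · 17). Additivity: v_p(xy) = v_p(x) + v_p(y) = 2 + 0 = 2. (Direct check: xy = 2975 = 5^2 · (119).)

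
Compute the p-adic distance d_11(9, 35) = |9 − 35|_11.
d_11(9, 35) = 1

Step 1 — x − y = 9 − 35 = -26. Step 2 — v_11(-26) = 0 (factor: -26 = −(11^0 · 26); the sign does not affect v_p). Step 3 — |x − y|_11 = 11^{0} = 1.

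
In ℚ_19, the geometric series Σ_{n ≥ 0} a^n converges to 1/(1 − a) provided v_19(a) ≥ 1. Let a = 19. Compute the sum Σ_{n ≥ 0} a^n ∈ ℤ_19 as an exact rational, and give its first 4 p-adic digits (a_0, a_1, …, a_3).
Σ a^n = 1/(1 − a) = -1/18;  first 4 digits = (1, 1, 1, 1)

v_19(a) = 1 ≥ 1, so the series converges in ℤ_19 to 1/(1 − a) = 1/(1 − 19) = -1/18. Expand this rational in ℤ_19: compute digits iteratively via d_i = x_i mod 19, x_{i+1} = (x_i − d_i)/19. The first 4 digits are (1, 1, 1, 1).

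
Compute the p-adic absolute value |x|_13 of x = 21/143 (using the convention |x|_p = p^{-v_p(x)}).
|21/143|_13 = 13

Step 1 — compute v_13(x) by factoring powers of 13 out of the numerator and denominator: v_13(21/143) = -1. Step 2 — apply |x|_p = p^{-v_p(x)} = 13^{1} = 13.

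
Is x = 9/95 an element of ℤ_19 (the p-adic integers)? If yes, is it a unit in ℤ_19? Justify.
x ∉ ℤ_19 (v_19(x) = -1 < 0)

ℤ_19 = {x ∈ ℚ_19 : v_19(x) ≥ 0} and ℤ_19^× = {x ∈ ℤ_19 : v_19(x) = 0}. Here v_19(9/95) = v_19(num) − v_19(den) = -1; compare against these criteria.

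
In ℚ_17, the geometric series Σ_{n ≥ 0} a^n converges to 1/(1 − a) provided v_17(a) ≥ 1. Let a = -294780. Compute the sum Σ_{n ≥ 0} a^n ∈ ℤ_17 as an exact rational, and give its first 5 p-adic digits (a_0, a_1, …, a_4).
Σ a^n = 1/(1 − a) = 1/294781;  first 5 digits = (1, 0, 0, 8, 13)

v_17(a) = 3 ≥ 1, so the series converges in ℤ_17 to 1/(1 − a) = 1/(1 − (-294780)) = 1/294781. Expand this rational in ℤ_17: compute digits iteratively via d_i = x_i mod 17, x_{i+1} = (x_i − d_i)/17. The first 5 digits are (1, 0, 0, 8, 13).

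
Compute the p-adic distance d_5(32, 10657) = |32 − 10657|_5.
d_5(32, 10657) = 1/625

Step 1 — x − y = 32 − 10657 = -10625. Step 2 — v_5(-10625) = 4 (factor: -10625 = −(5^4 · 17); the sign does not affect v_p). Step 3 — |x − y|_5 = 5^{-4} = 1/625.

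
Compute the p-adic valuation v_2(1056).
v_2(1056) = 5

v_2(n) is the largest exponent k such that 2^k divides n. Factor out: 1056 = 2^5 · 33. (Sign doesn't affect v_p.) So v_2(1056) = 5.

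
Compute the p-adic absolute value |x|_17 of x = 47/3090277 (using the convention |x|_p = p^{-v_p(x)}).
|47/3090277|_17 = 83521

Step 1 — compute v_17(x) by factoring powers of 17 out of the numerator and denominator: v_17(47/3090277) = -4. Step 2 — apply |x|_p = p^{-v_p(x)} = 17^{4} = 83521.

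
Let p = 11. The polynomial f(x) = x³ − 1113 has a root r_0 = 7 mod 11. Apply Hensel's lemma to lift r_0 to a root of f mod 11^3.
r_2 = 502 (mod 1331)

Hensel: r_{i+1} = r_i − f(r_i)/f′(r_i) mod 11^{i+2}, where f′(x) = 3x². Iterate:
  r_0 = 7 (mod 11)
  r_1 = 18 (mod 121)
  r_2 = 502 (mod 1331)
Final: r = 502 with f(r) ≡ 0 mod 11^3.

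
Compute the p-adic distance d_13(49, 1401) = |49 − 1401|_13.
d_13(49, 1401) = 1/169

Step 1 — x − y = 49 − 1401 = -1352. Step 2 — v_13(-1352) = 2 (factor: -1352 = −(13^2 · 8); the sign does not affect v_p). Step 3 — |x − y|_13 = 13^{-2} = 1/169.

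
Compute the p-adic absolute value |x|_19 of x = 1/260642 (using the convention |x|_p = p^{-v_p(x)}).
|1/260642|_19 = 130321

Step 1 — compute v_19(x) by factoring powers of 19 out of the numerator and denominator: v_19(1/260642) = -4. Step 2 — apply |x|_p = p^{-v_p(x)} = 19^{4} = 130321.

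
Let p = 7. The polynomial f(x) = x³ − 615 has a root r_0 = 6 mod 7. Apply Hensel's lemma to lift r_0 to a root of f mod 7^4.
r_3 = 1511 (mod 2401)

Hensel: r_{i+1} = r_i − f(r_i)/f′(r_i) mod 7^{i+2}, where f′(x) = 3x². Iterate:
  r_0 = 6 (mod 7)
  r_1 = 41 (mod 49)
  r_2 = 139 (mod 343)
  r_3 = 1511 (mod 2401)
Final: r = 1511 with f(r) ≡ 0 mod 7^4.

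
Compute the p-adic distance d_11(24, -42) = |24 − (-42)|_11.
d_11(24, -42) = 1/11

Step 1 — x − y = 24 − (-42) = 66. Step 2 — v_11(66) = 1 (factor: 66 = (11^1 · 6); the sign does not affect v_p). Step 3 — |x − y|_11 = 11^{-1} = 1/11.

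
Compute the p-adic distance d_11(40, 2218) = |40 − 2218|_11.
d_11(40, 2218) = 1/121

Step 1 — x − y = 40 − 2218 = -2178. Step 2 — v_11(-2178) = 2 (factor: -2178 = −(11^2 · 18); the sign does not affect v_p). Step 3 — |x − y|_11 = 11^{-2} = 1/121.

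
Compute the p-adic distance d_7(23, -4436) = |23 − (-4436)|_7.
d_7(23, -4436) = 1/343

Step 1 — x − y = 23 − (-4436) = 4459. Step 2 — v_7(4459) = 3 (factor: 4459 = (7^3 · 13); the sign does not affect v_p). Step 3 — |x − y|_7 = 7^{-3} = 1/343.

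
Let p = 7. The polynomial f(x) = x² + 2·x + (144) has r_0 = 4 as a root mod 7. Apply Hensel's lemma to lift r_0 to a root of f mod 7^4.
r_3 = 634 (mod 2401)

Hensel: r_{i+1} = r_i − f(r_i)·(f′(r_i))^{-1} mod 7^{i+2}, f′(x) = 2x + 2. Iterate:
  r_0 = 4 (mod 7)
  r_1 = 46 (mod 49)
  r_2 = 291 (mod 343)
  r_3 = 634 (mod 2401)
Final: r = 634 satisfies f(r) ≡ 0 mod 7^4.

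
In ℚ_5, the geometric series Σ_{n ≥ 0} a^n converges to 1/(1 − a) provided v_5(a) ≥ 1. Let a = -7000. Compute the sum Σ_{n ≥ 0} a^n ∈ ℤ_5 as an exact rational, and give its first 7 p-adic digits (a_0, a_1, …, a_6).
Σ a^n = 1/(1 − a) = 1/7001;  first 7 digits = (1, 0, 0, 4, 3, 2, 0)

v_5(a) = 3 ≥ 1, so the series converges in ℤ_5 to 1/(1 − a) = 1/(1 − (-7000)) = 1/7001. Expand this rational in ℤ_5: compute digits iteratively via d_i = x_i mod 5, x_{i+1} = (x_i − d_i)/5. The first 7 digits are (1, 0, 0, 4, 3, 2, 0).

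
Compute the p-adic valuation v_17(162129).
v_17(162129) = 3

v_17(n) is the largest exponent k such that 17^k divides n. Factor out: 162129 = 17^3 · 33. (Sign doesn't affect v_p.) So v_17(162129) = 3.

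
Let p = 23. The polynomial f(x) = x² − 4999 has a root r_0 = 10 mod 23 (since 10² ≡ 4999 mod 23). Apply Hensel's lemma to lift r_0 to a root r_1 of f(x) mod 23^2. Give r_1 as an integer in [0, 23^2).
r_1 = 493 (mod 529)

Hensel's recurrence: r_{i+1} = r_i − f(r_i)·(f′(r_i))^{-1} mod 23^{i+2}, with f′(x) = 2x. Iterate:
  r_0 = 10 (mod 23)
  r_1 = 493 (mod 529)
Final: r_1 = 493, and one checks f(r_1) ≡ 0 mod 23^2.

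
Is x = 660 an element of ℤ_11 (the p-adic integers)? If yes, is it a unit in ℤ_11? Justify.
x ∈ ℤ_11 but not a unit; v_11(x) = 1 > 0

ℤ_11 = {x ∈ ℚ_11 : v_11(x) ≥ 0} and ℤ_11^× = {x ∈ ℤ_11 : v_11(x) = 0}. Here v_11(660) = v_11(num) − v_11(den) = 1; compare against these criteria.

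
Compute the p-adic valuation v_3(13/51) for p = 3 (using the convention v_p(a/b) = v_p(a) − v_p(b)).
v_3(13/51) = -1

Factor powers of 3 from the numerator and denominator of the reduced fraction: 13 = 3^0 · 13 and 51 = 3^1 · 17. Apply v_p(a/b) = v_p(a) − v_p(b): v_3(13/51) = 0 − 1 = -1.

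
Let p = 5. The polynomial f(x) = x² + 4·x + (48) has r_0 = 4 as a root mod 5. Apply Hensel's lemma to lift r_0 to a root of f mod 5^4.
r_3 = 239 (mod 625)

Hensel: r_{i+1} = r_i − f(r_i)·(f′(r_i))^{-1} mod 5^{i+2}, f′(x) = 2x + 4. Iterate:
  r_0 = 4 (mod 5)
  r_1 = 14 (mod 25)
  r_2 = 114 (mod 125)
  r_3 = 239 (mod 625)
Final: r = 239 satisfies f(r) ≡ 0 mod 5^4.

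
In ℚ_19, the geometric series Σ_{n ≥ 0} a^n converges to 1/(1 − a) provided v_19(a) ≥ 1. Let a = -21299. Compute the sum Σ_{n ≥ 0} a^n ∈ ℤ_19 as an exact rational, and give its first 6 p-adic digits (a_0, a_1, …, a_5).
Σ a^n = 1/(1 − a) = 1/21300;  first 6 digits = (1, 0, 17, 15, 3, 12)

v_19(a) = 2 ≥ 1, so the series converges in ℤ_19 to 1/(1 − a) = 1/(1 − (-21299)) = 1/21300. Expand this rational in ℤ_19: compute digits iteratively via d_i = x_i mod 19, x_{i+1} = (x_i − d_i)/19. The first 6 digits are (1, 0, 17, 15, 3, 12).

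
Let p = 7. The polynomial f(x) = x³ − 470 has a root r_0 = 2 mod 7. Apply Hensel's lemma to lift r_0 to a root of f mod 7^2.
r_1 = 16 (mod 49)

Hensel: r_{i+1} = r_i − f(r_i)/f′(r_i) mod 7^{i+2}, where f′(x) = 3x². Iterate:
  r_0 = 2 (mod 7)
  r_1 = 16 (mod 49)
Final: r = 16 with f(r) ≡ 0 mod 7^2.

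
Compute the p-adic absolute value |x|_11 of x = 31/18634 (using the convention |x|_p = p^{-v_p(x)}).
|31/18634|_11 = 1331

Step 1 — compute v_11(x) by factoring powers of 11 out of the numerator and denominator: v_11(31/18634) = -3. Step 2 — apply |x|_p = p^{-v_p(x)} = 11^{3} = 1331.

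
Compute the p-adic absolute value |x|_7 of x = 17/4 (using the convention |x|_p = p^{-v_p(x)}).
|17/4|_7 = 1

Step 1 — compute v_7(x) by factoring powers of 7 out of the numerator and denominator: v_7(17/4) = 0. Step 2 — apply |x|_p = p^{-v_p(x)} = 7^{0} = 1.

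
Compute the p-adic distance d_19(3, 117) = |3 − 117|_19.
d_19(3, 117) = 1/19

Step 1 — x − y = 3 − 117 = -114. Step 2 — v_19(-114) = 1 (factor: -114 = −(19^1 · 6); the sign does not affect v_p). Step 3 — |x − y|_19 = 19^{-1} = 1/19.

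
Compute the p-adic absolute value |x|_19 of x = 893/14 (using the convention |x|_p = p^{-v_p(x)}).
|893/14|_19 = 1/19

Step 1 — compute v_19(x) by factoring powers of 19 out of the numerator and denominator: v_19(893/14) = 1. Step 2 — apply |x|_p = p^{-v_p(x)} = 19^{-1} = 1/19.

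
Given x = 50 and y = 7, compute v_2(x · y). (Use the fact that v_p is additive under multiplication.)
v_2(350) = 1

v_p(x) = 1 (factor: 50 = 2^1 · 25); v_p(y) = 0 (factor: 7 = 2^0 · 7). Additivity: v_p(xy) = v_p(x) + v_p(y) = 1 + 0 = 1. (Direct check: xy = 350 = 2^1 · (175).)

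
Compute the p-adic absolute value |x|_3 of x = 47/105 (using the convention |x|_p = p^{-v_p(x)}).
|47/105|_3 = 3

Step 1 — compute v_3(x) by factoring powers of 3 out of the numerator and denominator: v_3(47/105) = -1. Step 2 — apply |x|_p = p^{-v_p(x)} = 3^{1} = 3.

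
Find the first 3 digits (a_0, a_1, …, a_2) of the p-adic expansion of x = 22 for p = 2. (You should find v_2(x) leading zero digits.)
(a_0, …, a_2) = (0, 1, 1)

v_2(22) = 1, so a_0 = ... = a_0 = 0. Factor out: x = 2^1 · u with u = 11 a unit in ℤ_2. Expand u iteratively via a_{v+i} = u_i mod 2, u_{i+1} = (u_i − a_{v+i})/2:
  u_0 = 11;  a_1 = 1;  u_1 = (u_0 − 1)/2 = 5
  u_1 = 5;  a_2 = 1;  u_2 = (u_1 − 1)/2 = 2
Digits: (0, 1, 1).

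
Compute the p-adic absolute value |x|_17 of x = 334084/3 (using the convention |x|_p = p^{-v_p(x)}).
|334084/3|_17 = 1/83521

Step 1 — compute v_17(x) by factoring powers of 17 out of the numerator and denominator: v_17(334084/3) = 4. Step 2 — apply |x|_p = p^{-v_p(x)} = 17^{-4} = 1/83521.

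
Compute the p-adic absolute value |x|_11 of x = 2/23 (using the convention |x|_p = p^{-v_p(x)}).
|2/23|_11 = 1

Step 1 — compute v_11(x) by factoring powers of 11 out of the numerator and denominator: v_11(2/23) = 0. Step 2 — apply |x|_p = p^{-v_p(x)} = 11^{0} = 1.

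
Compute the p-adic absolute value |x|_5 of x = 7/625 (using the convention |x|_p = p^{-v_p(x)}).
|7/625|_5 = 625

Step 1 — compute v_5(x) by factoring powers of 5 out of the numerator and denominator: v_5(7/625) = -4. Step 2 — apply |x|_p = p^{-v_p(x)} = 5^{4} = 625.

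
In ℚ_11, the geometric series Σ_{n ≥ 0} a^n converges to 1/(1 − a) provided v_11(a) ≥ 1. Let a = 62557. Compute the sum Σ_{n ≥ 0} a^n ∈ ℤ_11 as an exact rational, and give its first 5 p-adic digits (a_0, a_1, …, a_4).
Σ a^n = 1/(1 − a) = -1/62556;  first 5 digits = (1, 0, 0, 3, 4)

v_11(a) = 3 ≥ 1, so the series converges in ℤ_11 to 1/(1 − a) = 1/(1 − 62557) = -1/62556. Expand this rational in ℤ_11: compute digits iteratively via d_i = x_i mod 11, x_{i+1} = (x_i − d_i)/11. The first 5 digits are (1, 0, 0, 3, 4).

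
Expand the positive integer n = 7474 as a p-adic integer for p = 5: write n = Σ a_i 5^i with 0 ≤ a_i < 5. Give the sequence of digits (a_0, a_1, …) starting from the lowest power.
(a_0, a_1, …) = (4, 4, 3, 4, 1, 2)

Repeated division by 5 gives the digits low-to-high: 7474 = 4 + 4·5^1 + 3·5^2 + 4·5^3 + 1·5^4 + 2·5^5. Digit sequence: (4, 4, 3, 4, 1, 2).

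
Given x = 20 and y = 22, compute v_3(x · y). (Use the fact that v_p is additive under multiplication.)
v_3(440) = 0

v_p(x) = 0 (factor: 20 = 3^0 · 20); v_p(y) = 0 (factor: 22 = 3^0 · 22). Additivity: v_p(xy) = v_p(x) + v_p(y) = 0 + 0 = 0. (Direct check: xy = 440 = 3^0 · (440).)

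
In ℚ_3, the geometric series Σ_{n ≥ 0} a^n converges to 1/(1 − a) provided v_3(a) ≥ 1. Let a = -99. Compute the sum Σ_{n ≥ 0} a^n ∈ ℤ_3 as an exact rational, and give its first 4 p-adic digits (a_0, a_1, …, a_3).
Σ a^n = 1/(1 − a) = 1/100;  first 4 digits = (1, 0, 1, 2)

v_3(a) = 2 ≥ 1, so the series converges in ℤ_3 to 1/(1 − a) = 1/(1 − (-99)) = 1/100. Expand this rational in ℤ_3: compute digits iteratively via d_i = x_i mod 3, x_{i+1} = (x_i − d_i)/3. The first 4 digits are (1, 0, 1, 2).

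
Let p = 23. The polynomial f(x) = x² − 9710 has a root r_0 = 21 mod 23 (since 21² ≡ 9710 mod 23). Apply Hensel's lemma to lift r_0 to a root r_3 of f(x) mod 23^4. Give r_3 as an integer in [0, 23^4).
r_3 = 40685 (mod 279841)

Hensel's recurrence: r_{i+1} = r_i − f(r_i)·(f′(r_i))^{-1} mod 23^{i+2}, with f′(x) = 2x. Iterate:
  r_0 = 21 (mod 23)
  r_1 = 481 (mod 529)
  r_2 = 4184 (mod 12167)
  r_3 = 40685 (mod 279841)
Final: r_3 = 40685, and one checks f(r_3) ≡ 0 mod 23^4.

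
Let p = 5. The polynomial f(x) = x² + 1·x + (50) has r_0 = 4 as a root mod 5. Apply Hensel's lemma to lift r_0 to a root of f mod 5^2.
r_1 = 24 (mod 25)

Hensel: r_{i+1} = r_i − f(r_i)·(f′(r_i))^{-1} mod 5^{i+2}, f′(x) = 2x + 1. Iterate:
  r_0 = 4 (mod 5)
  r_1 = 24 (mod 25)
Final: r = 24 satisfies f(r) ≡ 0 mod 5^2.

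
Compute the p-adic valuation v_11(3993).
v_11(3993) = 3

v_11(n) is the largest exponent k such that 11^k divides n. Factor out: 3993 = 11^3 · 3. (Sign doesn't affect v_p.) So v_11(3993) = 3.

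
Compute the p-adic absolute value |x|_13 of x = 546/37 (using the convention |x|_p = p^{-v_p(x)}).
|546/37|_13 = 1/13

Step 1 — compute v_13(x) by factoring powers of 13 out of the numerator and denominator: v_13(546/37) = 1. Step 2 — apply |x|_p = p^{-v_p(x)} = 13^{-1} = 1/13.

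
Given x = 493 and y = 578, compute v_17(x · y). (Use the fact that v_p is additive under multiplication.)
v_17(284954) = 3

v_p(x) = 1 (factor: 493 = 17^1 · 29); v_p(y) = 2 (factor: 578 = 17^2 · 2). Additivity: v_p(xy) = v_p(x) + v_p(y) = 1 + 2 = 3. (Direct check: xy = 284954 = 17^3 · (58).)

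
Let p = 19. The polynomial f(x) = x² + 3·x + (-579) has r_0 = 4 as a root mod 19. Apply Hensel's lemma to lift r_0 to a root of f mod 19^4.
r_3 = 93028 (mod 130321)

Hensel: r_{i+1} = r_i − f(r_i)·(f′(r_i))^{-1} mod 19^{i+2}, f′(x) = 2x + 3. Iterate:
  r_0 = 4 (mod 19)
  r_1 = 251 (mod 361)
  r_2 = 3861 (mod 6859)
  r_3 = 93028 (mod 130321)
Final: r = 93028 satisfies f(r) ≡ 0 mod 19^4.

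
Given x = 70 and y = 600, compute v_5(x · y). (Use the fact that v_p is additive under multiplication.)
v_5(42000) = 3

v_p(x) = 1 (factor: 70 = 5^1 · 14); v_p(y) = 2 (factor: 600 = 5^2 · 24). Additivity: v_p(xy) = v_p(x) + v_p(y) = 1 + 2 = 3. (Direct check: xy = 42000 = 5^3 · (336).)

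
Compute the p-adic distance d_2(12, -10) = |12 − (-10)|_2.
d_2(12, -10) = 1/2

Step 1 — x − y = 12 − (-10) = 22. Step 2 — v_2(22) = 1 (factor: 22 = (2^1 · 11); the sign does not affect v_p). Step 3 — |x − y|_2 = 2^{-1} = 1/2.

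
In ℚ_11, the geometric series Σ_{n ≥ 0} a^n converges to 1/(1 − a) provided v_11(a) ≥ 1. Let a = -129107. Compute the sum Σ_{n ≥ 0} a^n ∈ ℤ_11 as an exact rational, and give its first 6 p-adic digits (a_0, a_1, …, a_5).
Σ a^n = 1/(1 − a) = 1/129108;  first 6 digits = (1, 0, 0, 2, 2, 10)

v_11(a) = 3 ≥ 1, so the series converges in ℤ_11 to 1/(1 − a) = 1/(1 − (-129107)) = 1/129108. Expand this rational in ℤ_11: compute digits iteratively via d_i = x_i mod 11, x_{i+1} = (x_i − d_i)/11. The first 6 digits are (1, 0, 0, 2, 2, 10).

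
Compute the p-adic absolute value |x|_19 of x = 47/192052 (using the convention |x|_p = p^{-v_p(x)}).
|47/192052|_19 = 6859

Step 1 — compute v_19(x) by factoring powers of 19 out of the numerator and denominator: v_19(47/192052) = -3. Step 2 — apply |x|_p = p^{-v_p(x)} = 19^{3} = 6859.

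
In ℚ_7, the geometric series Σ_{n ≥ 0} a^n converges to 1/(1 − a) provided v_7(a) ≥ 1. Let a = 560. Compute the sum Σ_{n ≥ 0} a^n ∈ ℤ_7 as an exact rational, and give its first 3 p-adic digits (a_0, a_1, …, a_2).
Σ a^n = 1/(1 − a) = -1/559;  first 3 digits = (1, 3, 6)

v_7(a) = 1 ≥ 1, so the series converges in ℤ_7 to 1/(1 − a) = 1/(1 − 560) = -1/559. Expand this rational in ℤ_7: compute digits iteratively via d_i = x_i mod 7, x_{i+1} = (x_i − d_i)/7. The first 3 digits are (1, 3, 6).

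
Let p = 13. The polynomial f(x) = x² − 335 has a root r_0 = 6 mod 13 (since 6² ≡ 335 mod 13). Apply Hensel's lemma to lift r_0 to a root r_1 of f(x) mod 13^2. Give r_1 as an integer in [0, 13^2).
r_1 = 45 (mod 169)

Hensel's recurrence: r_{i+1} = r_i − f(r_i)·(f′(r_i))^{-1} mod 13^{i+2}, with f′(x) = 2x. Iterate:
  r_0 = 6 (mod 13)
  r_1 = 45 (mod 169)
Final: r_1 = 45, and one checks f(r_1) ≡ 0 mod 13^2.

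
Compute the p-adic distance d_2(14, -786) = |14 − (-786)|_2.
d_2(14, -786) = 1/32

Step 1 — x − y = 14 − (-786) = 800. Step 2 — v_2(800) = 5 (factor: 800 = (2^5 · 25); the sign does not affect v_p). Step 3 — |x − y|_2 = 2^{-5} = 1/32.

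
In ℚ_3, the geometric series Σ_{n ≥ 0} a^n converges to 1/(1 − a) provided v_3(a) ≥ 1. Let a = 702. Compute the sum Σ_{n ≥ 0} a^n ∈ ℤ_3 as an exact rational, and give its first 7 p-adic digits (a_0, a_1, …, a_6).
Σ a^n = 1/(1 − a) = -1/701;  first 7 digits = (1, 0, 0, 2, 2, 2, 1)

v_3(a) = 3 ≥ 1, so the series converges in ℤ_3 to 1/(1 − a) = 1/(1 − 702) = -1/701. Expand this rational in ℤ_3: compute digits iteratively via d_i = x_i mod 3, x_{i+1} = (x_i − d_i)/3. The first 7 digits are (1, 0, 0, 2, 2, 2, 1).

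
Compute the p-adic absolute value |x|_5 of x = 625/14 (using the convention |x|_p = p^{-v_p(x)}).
|625/14|_5 = 1/625

Step 1 — compute v_5(x) by factoring powers of 5 out of the numerator and denominator: v_5(625/14) = 4. Step 2 — apply |x|_p = p^{-v_p(x)} = 5^{-4} = 1/625.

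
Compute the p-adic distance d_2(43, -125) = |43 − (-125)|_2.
d_2(43, -125) = 1/8

Step 1 — x − y = 43 − (-125) = 168. Step 2 — v_2(168) = 3 (factor: 168 = (2^3 · 21); the sign does not affect v_p). Step 3 — |x − y|_2 = 2^{-3} = 1/8.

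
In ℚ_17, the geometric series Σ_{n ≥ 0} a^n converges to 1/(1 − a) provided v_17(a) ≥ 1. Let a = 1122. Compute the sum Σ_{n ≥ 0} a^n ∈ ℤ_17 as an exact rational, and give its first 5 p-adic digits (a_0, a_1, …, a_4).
Σ a^n = 1/(1 − a) = -1/1121;  first 5 digits = (1, 15, 7, 10, 10)

v_17(a) = 1 ≥ 1, so the series converges in ℤ_17 to 1/(1 − a) = 1/(1 − 1122) = -1/1121. Expand this rational in ℤ_17: compute digits iteratively via d_i = x_i mod 17, x_{i+1} = (x_i − d_i)/17. The first 5 digits are (1, 15, 7, 10, 10).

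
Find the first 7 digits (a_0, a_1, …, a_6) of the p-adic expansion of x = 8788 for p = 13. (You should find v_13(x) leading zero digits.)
(a_0, …, a_6) = (0, 0, 0, 4, 0, 0, 0)

v_13(8788) = 3, so a_0 = ... = a_2 = 0. Factor out: x = 13^3 · u with u = 4 a unit in ℤ_13. Expand u iteratively via a_{v+i} = u_i mod 13, u_{i+1} = (u_i − a_{v+i})/13:
  u_0 = 4;  a_3 = 4;  u_1 = (u_0 − 4)/13 = 0
  u_1 = 0;  a_4 = 0;  u_2 = (u_1 − 0)/13 = 0
  u_2 = 0;  a_5 = 0;  u_3 = (u_2 − 0)/13 = 0
  u_3 = 0;  a_6 = 0;  u_4 = (u_3 − 0)/13 = 0
Digits: (0, 0, 0, 4, 0, 0, 0).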